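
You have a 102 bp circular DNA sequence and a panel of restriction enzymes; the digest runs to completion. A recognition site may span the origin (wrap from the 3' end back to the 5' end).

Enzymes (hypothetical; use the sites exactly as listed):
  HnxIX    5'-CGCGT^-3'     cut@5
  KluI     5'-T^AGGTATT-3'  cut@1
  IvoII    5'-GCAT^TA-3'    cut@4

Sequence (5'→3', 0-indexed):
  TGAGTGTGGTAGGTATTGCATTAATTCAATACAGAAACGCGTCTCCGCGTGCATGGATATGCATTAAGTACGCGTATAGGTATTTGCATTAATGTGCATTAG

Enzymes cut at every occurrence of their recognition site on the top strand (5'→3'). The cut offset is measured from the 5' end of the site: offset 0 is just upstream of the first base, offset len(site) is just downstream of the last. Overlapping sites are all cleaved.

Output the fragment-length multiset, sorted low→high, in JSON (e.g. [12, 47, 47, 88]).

[2,8,10,11,11,12,13,14,21]

Per-enzyme occurrences:
  HnxIX CGCGT/5: at [37, 45, 70] ⇒ [42, 50, 75]
  KluI TAGGTATT/1: at [9, 76] ⇒ [10, 77]
  IvoII GCATTA/4: at [17, 60, 85, 95] ⇒ [21, 64, 89, 99]

Pooled cuts: [10, 21, 42, 50, 64, 75, 77, 89, 99]

Fragment lengths:
  10→21: 11 bp
  21→42: 21 bp
  42→50: 8 bp
  50→64: 14 bp
  64→75: 11 bp
  75→77: 2 bp
  77→89: 12 bp
  89→99: 10 bp
  99→10 (wrap): 102-99+10 = 13 bp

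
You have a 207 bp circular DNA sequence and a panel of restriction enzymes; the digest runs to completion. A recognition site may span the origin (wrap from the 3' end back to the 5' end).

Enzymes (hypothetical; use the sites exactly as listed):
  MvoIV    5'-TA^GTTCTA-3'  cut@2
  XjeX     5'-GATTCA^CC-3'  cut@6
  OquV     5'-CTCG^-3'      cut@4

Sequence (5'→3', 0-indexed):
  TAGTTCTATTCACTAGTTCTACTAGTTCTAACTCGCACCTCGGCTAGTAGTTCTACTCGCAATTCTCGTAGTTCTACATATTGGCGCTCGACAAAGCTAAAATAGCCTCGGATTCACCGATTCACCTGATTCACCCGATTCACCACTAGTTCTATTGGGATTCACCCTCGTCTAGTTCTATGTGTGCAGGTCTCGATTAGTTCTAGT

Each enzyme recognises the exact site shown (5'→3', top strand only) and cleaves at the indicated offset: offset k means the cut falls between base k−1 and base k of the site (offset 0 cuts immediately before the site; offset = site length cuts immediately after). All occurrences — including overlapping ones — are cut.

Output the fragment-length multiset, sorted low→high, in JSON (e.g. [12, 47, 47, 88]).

[2,4,4,6,6,6,7,7,8,9,9,9,9,10,10,11,13,16,20,20,21]

Per-enzyme occurrences:
  MvoIV TAGTTCTA/2: at [0, 13, 22, 47, 68, 146, 172, 197] ⇒ [2, 15, 24, 49, 70, 148, 174, 199]
  XjeX GATTCACC/6: at [110, 118, 127, 136, 158] ⇒ [116, 124, 133, 142, 164]
  OquV CTCG/4: at [31, 38, 55, 64, 86, 106, 166, 191] ⇒ [35, 42, 59, 68, 90, 110, 170, 195]

Pooled cuts: [2, 15, 24, 35, 42, 49, 59, 68, 70, 90, 110, 116, 124, 133, 142, 148, 164, 170, 174, 195, 199]

Fragment lengths:
  2→15: 13 bp
  15→24: 9 bp
  24→35: 11 bp
  35→42: 7 bp
  42→49: 7 bp
  49→59: 10 bp
  59→68: 9 bp
  68→70: 2 bp
  70→90: 20 bp
  90→110: 20 bp
  110→116: 6 bp
  116→124: 8 bp
  124→133: 9 bp
  133→142: 9 bp
  142→148: 6 bp
  148→164: 16 bp
  164→170: 6 bp
  170→174: 4 bp
  174→195: 21 bp
  195→199: 4 bp
  199→2 (wrap): 207-199+2 = 10 bp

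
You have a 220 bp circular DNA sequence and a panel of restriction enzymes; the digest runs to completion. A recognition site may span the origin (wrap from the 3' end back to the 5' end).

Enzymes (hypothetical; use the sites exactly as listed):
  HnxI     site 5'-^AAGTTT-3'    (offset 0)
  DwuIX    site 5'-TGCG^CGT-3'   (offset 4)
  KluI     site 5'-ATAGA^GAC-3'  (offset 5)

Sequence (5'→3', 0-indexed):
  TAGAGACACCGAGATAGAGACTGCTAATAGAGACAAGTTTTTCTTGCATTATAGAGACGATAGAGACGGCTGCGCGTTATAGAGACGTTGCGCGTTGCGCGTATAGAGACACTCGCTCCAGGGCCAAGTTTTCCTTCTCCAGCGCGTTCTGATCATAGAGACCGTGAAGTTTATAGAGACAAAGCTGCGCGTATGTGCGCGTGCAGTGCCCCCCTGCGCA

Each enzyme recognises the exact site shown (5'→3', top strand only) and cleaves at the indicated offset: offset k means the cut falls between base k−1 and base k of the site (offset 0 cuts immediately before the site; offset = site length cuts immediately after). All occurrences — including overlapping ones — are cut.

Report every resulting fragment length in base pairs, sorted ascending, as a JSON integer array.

Scan for sites:
  HnxI (AAGTTT, off=0): starts [34, 125, 166] → cuts [34, 125, 166]
  DwuIX (TGCGCGT, off=4): starts [70, 88, 95, 185, 195] → cuts [74, 92, 99, 189, 199]
  KluI (ATAGAGAC, off=5): starts [13, 26, 50, 59, 78, 102, 154, 172, 219] → cuts [4, 18, 31, 55, 64, 83, 107, 159, 177]

Pooled cuts: [4, 18, 31, 34, 55, 64, 74, 83, 92, 99, 107, 125, 159, 166, 177, 189, 199]

Fragments:
  4→18: 14 bp
  18→31: 13 bp
  31→34: 3 bp
  34→55: 21 bp
  55→64: 9 bp
  64→74: 10 bp
  74→83: 9 bp
  83→92: 9 bp
  92→99: 7 bp
  99→107: 8 bp
  107→125: 18 bp
  125→159: 34 bp
  159→166: 7 bp
  166→177: 11 bp
  177→189: 12 bp
  189→199: 10 bp
  199→4 (wrap): 220-199+4 = 25 bp

[3,7,7,8,9,9,9,10,10,11,12,13,14,18,21,25,34]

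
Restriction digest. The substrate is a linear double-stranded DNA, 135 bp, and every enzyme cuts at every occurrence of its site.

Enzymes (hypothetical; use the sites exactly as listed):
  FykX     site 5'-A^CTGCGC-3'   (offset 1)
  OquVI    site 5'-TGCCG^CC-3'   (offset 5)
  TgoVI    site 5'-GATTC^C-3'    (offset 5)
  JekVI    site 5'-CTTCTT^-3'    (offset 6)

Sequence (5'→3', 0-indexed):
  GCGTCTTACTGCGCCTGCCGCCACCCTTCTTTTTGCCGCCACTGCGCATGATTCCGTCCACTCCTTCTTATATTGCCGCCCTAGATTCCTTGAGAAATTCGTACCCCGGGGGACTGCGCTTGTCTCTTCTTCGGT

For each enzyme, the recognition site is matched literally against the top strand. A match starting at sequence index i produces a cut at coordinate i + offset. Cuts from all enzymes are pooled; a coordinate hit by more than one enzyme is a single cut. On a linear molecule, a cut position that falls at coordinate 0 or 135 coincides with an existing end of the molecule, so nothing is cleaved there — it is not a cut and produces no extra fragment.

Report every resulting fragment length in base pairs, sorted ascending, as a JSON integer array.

Scan for sites:
  FykX (ACTGCGC, off=1): starts [7, 40, 112] → cuts [8, 41, 113]
  OquVI (TGCCGCC, off=5): starts [15, 33, 73] → cuts [20, 38, 78]
  TgoVI (GATTCC, off=5): starts [49, 83] → cuts [54, 88]
  JekVI (CTTCTT, off=6): starts [25, 63, 125] → cuts [31, 69, 131]

All cut coordinates (distinct, sorted): [8, 20, 31, 38, 41, 54, 69, 78, 88, 113, 131]

Fragment lengths:
  [0,8): 8 bp
  [8,20): 12 bp
  [20,31): 11 bp
  [31,38): 7 bp
  [38,41): 3 bp
  [41,54): 13 bp
  [54,69): 15 bp
  [69,78): 9 bp
  [78,88): 10 bp
  [88,113): 25 bp
  [113,131): 18 bp
  [131,135): 4 bp

[3,4,7,8,9,10,11,12,13,15,18,25]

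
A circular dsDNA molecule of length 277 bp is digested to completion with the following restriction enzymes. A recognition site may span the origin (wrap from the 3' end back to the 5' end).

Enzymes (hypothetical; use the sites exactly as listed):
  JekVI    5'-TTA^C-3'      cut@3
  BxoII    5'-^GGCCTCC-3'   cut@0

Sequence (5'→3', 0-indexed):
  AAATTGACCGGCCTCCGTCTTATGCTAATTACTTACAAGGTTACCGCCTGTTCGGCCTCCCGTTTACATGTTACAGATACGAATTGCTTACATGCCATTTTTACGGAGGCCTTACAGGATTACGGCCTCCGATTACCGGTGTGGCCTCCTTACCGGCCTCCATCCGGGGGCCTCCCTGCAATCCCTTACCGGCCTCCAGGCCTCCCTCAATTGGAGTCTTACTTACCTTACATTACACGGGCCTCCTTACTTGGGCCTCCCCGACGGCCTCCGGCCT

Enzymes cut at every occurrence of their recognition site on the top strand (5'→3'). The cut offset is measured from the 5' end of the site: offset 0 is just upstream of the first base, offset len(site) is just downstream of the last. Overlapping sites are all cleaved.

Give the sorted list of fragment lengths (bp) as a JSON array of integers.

[1,2,2,4,4,4,4,5,5,7,7,8,8,8,10,10,10,11,12,12,13,13,14,17,20,21,22,23]

Scan for sites:
  JekVI TTAC/3: at [28, 32, 40, 63, 70, 87, 100, 111, 119, 132, 149, 185, 218, 222, 227, 232, 246] ⇒ [31, 35, 43, 66, 73, 90, 103, 114, 122, 135, 152, 188, 221, 225, 230, 235, 249]
  BxoII GGCCTCC/0: at [9, 53, 123, 142, 154, 168, 190, 198, 239, 253, 265] ⇒ [9, 53, 123, 142, 154, 168, 190, 198, 239, 253, 265]

Pooled cuts: [9, 31, 35, 43, 53, 66, 73, 90, 103, 114, 122, 123, 135, 142, 152, 154, 168, 188, 190, 198, 221, 225, 230, 235, 239, 249, 253, 265]

Fragments:
  9→31: 22 bp
  31→35: 4 bp
  35→43: 8 bp
  43→53: 10 bp
  53→66: 13 bp
  66→73: 7 bp
  73→90: 17 bp
  90→103: 13 bp
  103→114: 11 bp
  114→122: 8 bp
  122→123: 1 bp
  123→135: 12 bp
  135→142: 7 bp
  142→152: 10 bp
  152→154: 2 bp
  154→168: 14 bp
  168→188: 20 bp
  188→190: 2 bp
  190→198: 8 bp
  198→221: 23 bp
  221→225: 4 bp
  225→230: 5 bp
  230→235: 5 bp
  235→239: 4 bp
  239→249: 10 bp
  249→253: 4 bp
  253→265: 12 bp
  265→9 (wrap): 277-265+9 = 21 bp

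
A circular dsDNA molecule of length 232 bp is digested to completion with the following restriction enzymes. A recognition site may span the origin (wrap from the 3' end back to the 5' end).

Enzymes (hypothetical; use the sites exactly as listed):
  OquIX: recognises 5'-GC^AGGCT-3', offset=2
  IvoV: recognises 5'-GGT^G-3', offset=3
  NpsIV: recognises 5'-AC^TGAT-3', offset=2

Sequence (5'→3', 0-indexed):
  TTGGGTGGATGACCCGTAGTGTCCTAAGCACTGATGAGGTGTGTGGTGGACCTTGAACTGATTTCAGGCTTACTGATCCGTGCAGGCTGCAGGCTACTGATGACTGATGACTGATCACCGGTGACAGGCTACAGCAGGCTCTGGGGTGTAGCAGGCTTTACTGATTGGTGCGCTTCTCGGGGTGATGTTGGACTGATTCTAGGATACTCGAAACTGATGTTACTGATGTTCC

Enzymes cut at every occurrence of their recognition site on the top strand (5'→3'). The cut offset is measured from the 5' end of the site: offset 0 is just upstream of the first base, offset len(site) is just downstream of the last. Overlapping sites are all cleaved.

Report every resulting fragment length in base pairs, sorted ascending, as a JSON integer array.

Site scan:
  OquIX GCAGGCT/2: at [81, 88, 133, 150] ⇒ [83, 90, 135, 152]
  IvoV GGTG/3: at [3, 37, 44, 119, 144, 166, 180] ⇒ [6, 40, 47, 122, 147, 169, 183]
  NpsIV ACTGAT/2: at [29, 56, 71, 95, 102, 109, 159, 191, 212, 221] ⇒ [31, 58, 73, 97, 104, 111, 161, 193, 214, 223]

Pooled cuts: [6, 31, 40, 47, 58, 73, 83, 90, 97, 104, 111, 122, 135, 147, 152, 161, 169, 183, 193, 214, 223]

Fragment lengths:
  6→31: 25 bp
  31→40: 9 bp
  40→47: 7 bp
  47→58: 11 bp
  58→73: 15 bp
  73→83: 10 bp
  83→90: 7 bp
  90→97: 7 bp
  97→104: 7 bp
  104→111: 7 bp
  111→122: 11 bp
  122→135: 13 bp
  135→147: 12 bp
  147→152: 5 bp
  152→161: 9 bp
  161→169: 8 bp
  169→183: 14 bp
  183→193: 10 bp
  193→214: 21 bp
  214→223: 9 bp
  223→6 (wrap): 232-223+6 = 15 bp

[5,7,7,7,7,7,8,9,9,9,10,10,11,11,12,13,14,15,15,21,25]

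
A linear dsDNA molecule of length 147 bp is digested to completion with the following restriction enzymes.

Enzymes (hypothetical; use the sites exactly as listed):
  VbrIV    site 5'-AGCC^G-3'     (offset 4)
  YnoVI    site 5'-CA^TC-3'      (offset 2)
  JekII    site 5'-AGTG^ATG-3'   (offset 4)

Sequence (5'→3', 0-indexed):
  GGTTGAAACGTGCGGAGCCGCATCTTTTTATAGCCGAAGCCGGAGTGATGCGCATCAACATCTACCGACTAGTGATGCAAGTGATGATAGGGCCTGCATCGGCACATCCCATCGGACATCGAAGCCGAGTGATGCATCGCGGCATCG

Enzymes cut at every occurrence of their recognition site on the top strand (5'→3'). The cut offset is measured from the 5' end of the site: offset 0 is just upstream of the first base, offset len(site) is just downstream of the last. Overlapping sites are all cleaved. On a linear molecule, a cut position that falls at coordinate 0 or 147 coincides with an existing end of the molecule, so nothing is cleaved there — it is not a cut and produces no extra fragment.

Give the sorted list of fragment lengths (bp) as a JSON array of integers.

Site scan:
  VbrIV AGCCG/4: at [15, 31, 37, 122] ⇒ [19, 35, 41, 126]
  YnoVI CATC/2: at [20, 52, 58, 96, 104, 109, 116, 134, 142] ⇒ [22, 54, 60, 98, 106, 111, 118, 136, 144]
  JekII AGTGATG/4: at [43, 70, 79, 127] ⇒ [47, 74, 83, 131]

Pooled cuts: [19, 22, 35, 41, 47, 54, 60, 74, 83, 98, 106, 111, 118, 126, 131, 136, 144]

Fragment lengths:
  [0,19): 19 bp
  [19,22): 3 bp
  [22,35): 13 bp
  [35,41): 6 bp
  [41,47): 6 bp
  [47,54): 7 bp
  [54,60): 6 bp
  [60,74): 14 bp
  [74,83): 9 bp
  [83,98): 15 bp
  [98,106): 8 bp
  [106,111): 5 bp
  [111,118): 7 bp
  [118,126): 8 bp
  [126,131): 5 bp
  [131,136): 5 bp
  [136,144): 8 bp
  [144,147): 3 bp

[3,3,5,5,5,6,6,6,7,7,8,8,8,9,13,14,15,19]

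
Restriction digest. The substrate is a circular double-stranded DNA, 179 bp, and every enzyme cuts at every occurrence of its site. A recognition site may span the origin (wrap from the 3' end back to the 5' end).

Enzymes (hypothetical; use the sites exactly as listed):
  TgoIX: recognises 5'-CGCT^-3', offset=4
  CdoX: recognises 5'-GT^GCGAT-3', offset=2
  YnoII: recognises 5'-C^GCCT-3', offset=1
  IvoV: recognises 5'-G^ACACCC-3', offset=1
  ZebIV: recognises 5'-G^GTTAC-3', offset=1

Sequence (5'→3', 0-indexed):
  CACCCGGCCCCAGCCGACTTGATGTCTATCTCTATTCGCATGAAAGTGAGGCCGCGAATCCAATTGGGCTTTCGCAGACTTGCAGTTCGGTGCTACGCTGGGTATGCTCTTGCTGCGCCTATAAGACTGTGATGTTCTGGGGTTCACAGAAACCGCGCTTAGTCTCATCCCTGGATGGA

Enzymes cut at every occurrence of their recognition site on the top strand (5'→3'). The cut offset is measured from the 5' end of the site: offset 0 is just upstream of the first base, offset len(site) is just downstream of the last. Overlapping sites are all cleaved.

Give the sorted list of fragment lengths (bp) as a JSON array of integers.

[17,19,43,100]

Site scan:
  TgoIX CGCT/4: at [95, 155] ⇒ [99, 159]
  CdoX (GTGCGAT, off=2): no sites
  YnoII CGCCT/1: at [115] ⇒ [116]
  IvoV GACACCC/1: at [177] ⇒ [178]
  ZebIV (GGTTAC, off=1): no sites

All cut coordinates (distinct, sorted): [99, 116, 159, 178]

Fragment lengths:
  99→116: 17 bp
  116→159: 43 bp
  159→178: 19 bp
  178→99 (wrap): 179-178+99 = 100 bp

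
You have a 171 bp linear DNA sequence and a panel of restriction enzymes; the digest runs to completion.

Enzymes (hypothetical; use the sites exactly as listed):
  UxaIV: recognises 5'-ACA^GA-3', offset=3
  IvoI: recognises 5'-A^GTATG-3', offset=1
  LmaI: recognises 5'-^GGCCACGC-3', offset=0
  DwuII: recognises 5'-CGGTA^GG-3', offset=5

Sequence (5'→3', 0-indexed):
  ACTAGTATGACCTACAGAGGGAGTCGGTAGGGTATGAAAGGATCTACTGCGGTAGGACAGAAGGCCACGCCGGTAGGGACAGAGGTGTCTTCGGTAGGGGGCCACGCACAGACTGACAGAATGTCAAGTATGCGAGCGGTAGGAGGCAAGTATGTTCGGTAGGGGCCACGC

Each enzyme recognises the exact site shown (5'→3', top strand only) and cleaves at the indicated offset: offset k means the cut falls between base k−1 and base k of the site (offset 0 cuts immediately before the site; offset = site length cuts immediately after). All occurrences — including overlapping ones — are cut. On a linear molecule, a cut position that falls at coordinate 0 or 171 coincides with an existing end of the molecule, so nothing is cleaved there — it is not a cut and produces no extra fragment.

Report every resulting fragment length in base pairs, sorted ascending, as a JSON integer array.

Per-enzyme occurrences:
  UxaIV (ACAGA, off=3): starts [13, 56, 78, 107, 115] → cuts [16, 59, 81, 110, 118]
  IvoI (AGTATG, off=1): starts [3, 126, 148] → cuts [4, 127, 149]
  LmaI (GGCCACGC, off=0): starts [62, 99, 163] → cuts [62, 99, 163]
  DwuII (CGGTAGG, off=5): starts [24, 49, 70, 91, 136, 156] → cuts [29, 54, 75, 96, 141, 161]

Pooled cuts: [4, 16, 29, 54, 59, 62, 75, 81, 96, 99, 110, 118, 127, 141, 149, 161, 163]

Fragments:
  [0,4): 4 bp
  [4,16): 12 bp
  [16,29): 13 bp
  [29,54): 25 bp
  [54,59): 5 bp
  [59,62): 3 bp
  [62,75): 13 bp
  [75,81): 6 bp
  [81,96): 15 bp
  [96,99): 3 bp
  [99,110): 11 bp
  [110,118): 8 bp
  [118,127): 9 bp
  [127,141): 14 bp
  [141,149): 8 bp
  [149,161): 12 bp
  [161,163): 2 bp
  [163,171): 8 bp

[2,3,3,4,5,6,8,8,8,9,11,12,12,13,13,14,15,25]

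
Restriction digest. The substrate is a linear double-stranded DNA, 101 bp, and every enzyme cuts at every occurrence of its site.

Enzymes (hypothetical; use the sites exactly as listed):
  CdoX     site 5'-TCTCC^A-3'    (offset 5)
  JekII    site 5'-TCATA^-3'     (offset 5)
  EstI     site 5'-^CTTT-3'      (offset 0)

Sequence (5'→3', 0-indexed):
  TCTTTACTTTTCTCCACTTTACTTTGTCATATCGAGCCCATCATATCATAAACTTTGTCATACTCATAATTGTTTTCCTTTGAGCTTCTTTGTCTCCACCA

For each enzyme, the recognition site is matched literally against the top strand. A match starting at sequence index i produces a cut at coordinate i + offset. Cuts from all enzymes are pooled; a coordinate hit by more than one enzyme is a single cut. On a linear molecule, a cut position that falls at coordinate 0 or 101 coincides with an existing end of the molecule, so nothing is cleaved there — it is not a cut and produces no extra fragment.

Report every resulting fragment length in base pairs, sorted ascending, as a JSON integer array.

[1,1,2,4,5,5,5,6,9,9,10,10,10,10,14]

Site scan:
  CdoX (TCTCCA, off=5): starts [10, 92] → cuts [15, 97]
  JekII (TCATA, off=5): starts [26, 40, 45, 57, 63] → cuts [31, 45, 50, 62, 68]
  EstI (CTTT, off=0): starts [1, 6, 16, 21, 52, 77, 87] → cuts [1, 6, 16, 21, 52, 77, 87]

All cut coordinates (distinct, sorted): [1, 6, 15, 16, 21, 31, 45, 50, 52, 62, 68, 77, 87, 97]

Fragments:
  [0,1): 1 bp
  [1,6): 5 bp
  [6,15): 9 bp
  [15,16): 1 bp
  [16,21): 5 bp
  [21,31): 10 bp
  [31,45): 14 bp
  [45,50): 5 bp
  [50,52): 2 bp
  [52,62): 10 bp
  [62,68): 6 bp
  [68,77): 9 bp
  [77,87): 10 bp
  [87,97): 10 bp
  [97,101): 4 bp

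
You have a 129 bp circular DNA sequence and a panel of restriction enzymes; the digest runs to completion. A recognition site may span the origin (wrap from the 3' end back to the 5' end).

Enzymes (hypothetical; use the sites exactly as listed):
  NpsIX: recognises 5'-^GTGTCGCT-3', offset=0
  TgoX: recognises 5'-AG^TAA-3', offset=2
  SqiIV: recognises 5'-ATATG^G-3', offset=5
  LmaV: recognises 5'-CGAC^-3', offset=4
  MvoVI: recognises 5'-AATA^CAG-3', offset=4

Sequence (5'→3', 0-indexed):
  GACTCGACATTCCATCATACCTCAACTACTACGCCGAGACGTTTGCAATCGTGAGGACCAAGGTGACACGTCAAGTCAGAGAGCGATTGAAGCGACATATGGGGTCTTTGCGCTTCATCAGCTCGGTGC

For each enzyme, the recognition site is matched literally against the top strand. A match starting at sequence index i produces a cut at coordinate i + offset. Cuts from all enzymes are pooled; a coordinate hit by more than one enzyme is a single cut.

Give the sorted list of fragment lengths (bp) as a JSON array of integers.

[5,5,31,88]

Scan for sites:
  NpsIX (GTGTCGCT, off=0): no sites
  TgoX (AGTAA, off=2): no sites
  SqiIV ATATGG/5: at [96] ⇒ [101]
  LmaV CGAC/4: at [4, 92, 128] ⇒ [3, 8, 96]
  MvoVI (AATACAG, off=4): no sites

All cut coordinates (distinct, sorted): [3, 8, 96, 101]

Fragment lengths:
  3→8: 5 bp
  8→96: 88 bp
  96→101: 5 bp
  101→3 (wrap): 129-101+3 = 31 bp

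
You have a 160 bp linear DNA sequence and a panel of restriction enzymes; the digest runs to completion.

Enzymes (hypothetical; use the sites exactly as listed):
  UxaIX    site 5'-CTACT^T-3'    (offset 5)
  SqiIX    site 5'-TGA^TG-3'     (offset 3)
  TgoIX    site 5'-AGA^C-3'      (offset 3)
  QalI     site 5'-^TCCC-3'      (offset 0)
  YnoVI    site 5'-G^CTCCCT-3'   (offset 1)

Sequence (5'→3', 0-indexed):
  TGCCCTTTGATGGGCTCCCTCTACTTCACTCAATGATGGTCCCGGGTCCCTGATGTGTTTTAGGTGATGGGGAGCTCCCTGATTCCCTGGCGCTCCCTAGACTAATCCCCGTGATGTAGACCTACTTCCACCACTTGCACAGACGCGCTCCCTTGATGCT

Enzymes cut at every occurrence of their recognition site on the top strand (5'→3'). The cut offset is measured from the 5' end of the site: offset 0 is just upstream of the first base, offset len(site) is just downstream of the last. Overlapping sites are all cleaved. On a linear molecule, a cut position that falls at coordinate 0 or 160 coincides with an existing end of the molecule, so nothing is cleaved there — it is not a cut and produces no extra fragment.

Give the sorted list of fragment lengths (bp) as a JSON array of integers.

[1,1,1,1,3,4,4,4,4,6,6,7,7,7,8,8,8,9,9,10,10,11,14,17]

Per-enzyme occurrences:
  UxaIX (CTACTT, off=5): starts [20, 121] → cuts [25, 126]
  SqiIX (TGATG, off=3): starts [7, 33, 50, 64, 111, 153] → cuts [10, 36, 53, 67, 114, 156]
  TgoIX (AGAC, off=3): starts [98, 117, 140] → cuts [101, 120, 143]
  QalI (TCCC, off=0): starts [15, 39, 46, 75, 83, 93, 105, 148] → cuts [15, 39, 46, 75, 83, 93, 105, 148]
  YnoVI (GCTCCCT, off=1): starts [13, 73, 91, 146] → cuts [14, 74, 92, 147]

Pooled cuts: [10, 14, 15, 25, 36, 39, 46, 53, 67, 74, 75, 83, 92, 93, 101, 105, 114, 120, 126, 143, 147, 148, 156]

Fragments:
  [0,10): 10 bp
  [10,14): 4 bp
  [14,15): 1 bp
  [15,25): 10 bp
  [25,36): 11 bp
  [36,39): 3 bp
  [39,46): 7 bp
  [46,53): 7 bp
  [53,67): 14 bp
  [67,74): 7 bp
  [74,75): 1 bp
  [75,83): 8 bp
  [83,92): 9 bp
  [92,93): 1 bp
  [93,101): 8 bp
  [101,105): 4 bp
  [105,114): 9 bp
  [114,120): 6 bp
  [120,126): 6 bp
  [126,143): 17 bp
  [143,147): 4 bp
  [147,148): 1 bp
  [148,156): 8 bp
  [156,160): 4 bp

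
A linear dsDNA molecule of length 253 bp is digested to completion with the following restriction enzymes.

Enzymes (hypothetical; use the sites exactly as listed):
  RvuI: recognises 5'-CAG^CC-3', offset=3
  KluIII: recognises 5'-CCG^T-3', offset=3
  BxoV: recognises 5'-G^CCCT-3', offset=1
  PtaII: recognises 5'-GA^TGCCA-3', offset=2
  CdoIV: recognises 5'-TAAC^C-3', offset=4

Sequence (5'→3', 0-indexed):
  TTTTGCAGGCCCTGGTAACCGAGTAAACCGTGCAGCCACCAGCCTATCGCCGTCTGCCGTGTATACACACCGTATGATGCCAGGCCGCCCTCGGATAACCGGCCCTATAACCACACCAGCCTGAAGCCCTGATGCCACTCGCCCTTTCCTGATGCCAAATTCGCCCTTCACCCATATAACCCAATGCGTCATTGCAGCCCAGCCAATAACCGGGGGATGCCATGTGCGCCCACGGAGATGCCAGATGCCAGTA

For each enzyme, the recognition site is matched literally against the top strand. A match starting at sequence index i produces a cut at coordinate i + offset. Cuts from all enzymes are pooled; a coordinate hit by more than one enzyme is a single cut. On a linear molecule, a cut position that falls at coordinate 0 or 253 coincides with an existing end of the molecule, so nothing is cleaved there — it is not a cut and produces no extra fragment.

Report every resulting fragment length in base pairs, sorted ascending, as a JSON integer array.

[3,5,5,5,6,7,7,7,7,7,8,8,8,9,9,9,10,10,10,11,11,11,12,13,17,17,21]

Site scan:
  RvuI CAGCC/3: at [32, 39, 116, 194, 199] ⇒ [35, 42, 119, 197, 202]
  KluIII CCGT/3: at [27, 49, 56, 69] ⇒ [30, 52, 59, 72]
  BxoV GCCCT/1: at [8, 86, 101, 125, 140, 162] ⇒ [9, 87, 102, 126, 141, 163]
  PtaII GATGCCA/2: at [75, 130, 150, 215, 236, 243] ⇒ [77, 132, 152, 217, 238, 245]
  CdoIV TAACC/4: at [15, 95, 107, 176, 206] ⇒ [19, 99, 111, 180, 210]

Pooled cuts: [9, 19, 30, 35, 42, 52, 59, 72, 77, 87, 99, 102, 111, 119, 126, 132, 141, 152, 163, 180, 197, 202, 210, 217, 238, 245]

Fragments:
  [0,9): 9 bp
  [9,19): 10 bp
  [19,30): 11 bp
  [30,35): 5 bp
  [35,42): 7 bp
  [42,52): 10 bp
  [52,59): 7 bp
  [59,72): 13 bp
  [72,77): 5 bp
  [77,87): 10 bp
  [87,99): 12 bp
  [99,102): 3 bp
  [102,111): 9 bp
  [111,119): 8 bp
  [119,126): 7 bp
  [126,132): 6 bp
  [132,141): 9 bp
  [141,152): 11 bp
  [152,163): 11 bp
  [163,180): 17 bp
  [180,197): 17 bp
  [197,202): 5 bp
  [202,210): 8 bp
  [210,217): 7 bp
  [217,238): 21 bp
  [238,245): 7 bp
  [245,253): 8 bp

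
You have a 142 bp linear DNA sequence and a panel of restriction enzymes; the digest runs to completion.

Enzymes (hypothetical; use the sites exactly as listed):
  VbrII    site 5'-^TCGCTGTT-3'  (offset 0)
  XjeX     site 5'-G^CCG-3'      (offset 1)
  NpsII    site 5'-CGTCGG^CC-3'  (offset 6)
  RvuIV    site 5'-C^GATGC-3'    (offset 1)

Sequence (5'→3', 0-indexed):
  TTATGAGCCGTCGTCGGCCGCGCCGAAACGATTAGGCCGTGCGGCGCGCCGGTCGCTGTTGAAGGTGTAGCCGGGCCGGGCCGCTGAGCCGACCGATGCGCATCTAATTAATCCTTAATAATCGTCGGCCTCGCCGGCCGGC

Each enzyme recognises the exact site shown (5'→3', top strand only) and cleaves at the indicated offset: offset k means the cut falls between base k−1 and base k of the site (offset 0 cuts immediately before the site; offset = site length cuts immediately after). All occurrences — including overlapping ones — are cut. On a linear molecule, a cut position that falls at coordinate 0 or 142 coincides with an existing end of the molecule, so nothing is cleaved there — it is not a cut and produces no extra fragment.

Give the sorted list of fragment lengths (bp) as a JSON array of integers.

Per-enzyme occurrences:
  VbrII TCGCTGTT/0: at [52] ⇒ [52]
  XjeX GCCG/1: at [6, 16, 21, 35, 47, 69, 74, 79, 87, 132, 136] ⇒ [7, 17, 22, 36, 48, 70, 75, 80, 88, 133, 137]
  NpsII CGTCGGCC/6: at [11, 122] ⇒ [17, 128]
  RvuIV CGATGC/1: at [93] ⇒ [94]

Pooled cuts: [7, 17, 22, 36, 48, 52, 70, 75, 80, 88, 94, 128, 133, 137]

Fragments:
  [0,7): 7 bp
  [7,17): 10 bp
  [17,22): 5 bp
  [22,36): 14 bp
  [36,48): 12 bp
  [48,52): 4 bp
  [52,70): 18 bp
  [70,75): 5 bp
  [75,80): 5 bp
  [80,88): 8 bp
  [88,94): 6 bp
  [94,128): 34 bp
  [128,133): 5 bp
  [133,137): 4 bp
  [137,142): 5 bp

[4,4,5,5,5,5,5,6,7,8,10,12,14,18,34]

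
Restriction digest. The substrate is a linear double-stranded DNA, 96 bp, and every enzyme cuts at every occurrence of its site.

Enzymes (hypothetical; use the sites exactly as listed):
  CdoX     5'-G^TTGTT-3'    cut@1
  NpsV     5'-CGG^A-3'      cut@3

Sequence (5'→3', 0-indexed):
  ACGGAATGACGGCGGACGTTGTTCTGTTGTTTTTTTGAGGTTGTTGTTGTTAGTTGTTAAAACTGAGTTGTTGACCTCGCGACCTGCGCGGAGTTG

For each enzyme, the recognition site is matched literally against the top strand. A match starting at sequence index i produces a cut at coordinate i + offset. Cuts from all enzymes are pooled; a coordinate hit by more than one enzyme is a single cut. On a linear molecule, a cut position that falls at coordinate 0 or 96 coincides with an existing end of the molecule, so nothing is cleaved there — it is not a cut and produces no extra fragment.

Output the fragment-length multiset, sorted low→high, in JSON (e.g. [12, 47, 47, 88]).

Site scan:
  CdoX GTTGTT/1: at [17, 25, 39, 42, 45, 52, 66] ⇒ [18, 26, 40, 43, 46, 53, 67]
  NpsV CGGA/3: at [1, 12, 88] ⇒ [4, 15, 91]

All cut coordinates (distinct, sorted): [4, 15, 18, 26, 40, 43, 46, 53, 67, 91]

Fragment lengths:
  [0,4): 4 bp
  [4,15): 11 bp
  [15,18): 3 bp
  [18,26): 8 bp
  [26,40): 14 bp
  [40,43): 3 bp
  [43,46): 3 bp
  [46,53): 7 bp
  [53,67): 14 bp
  [67,91): 24 bp
  [91,96): 5 bp

[3,3,3,4,5,7,8,11,14,14,24]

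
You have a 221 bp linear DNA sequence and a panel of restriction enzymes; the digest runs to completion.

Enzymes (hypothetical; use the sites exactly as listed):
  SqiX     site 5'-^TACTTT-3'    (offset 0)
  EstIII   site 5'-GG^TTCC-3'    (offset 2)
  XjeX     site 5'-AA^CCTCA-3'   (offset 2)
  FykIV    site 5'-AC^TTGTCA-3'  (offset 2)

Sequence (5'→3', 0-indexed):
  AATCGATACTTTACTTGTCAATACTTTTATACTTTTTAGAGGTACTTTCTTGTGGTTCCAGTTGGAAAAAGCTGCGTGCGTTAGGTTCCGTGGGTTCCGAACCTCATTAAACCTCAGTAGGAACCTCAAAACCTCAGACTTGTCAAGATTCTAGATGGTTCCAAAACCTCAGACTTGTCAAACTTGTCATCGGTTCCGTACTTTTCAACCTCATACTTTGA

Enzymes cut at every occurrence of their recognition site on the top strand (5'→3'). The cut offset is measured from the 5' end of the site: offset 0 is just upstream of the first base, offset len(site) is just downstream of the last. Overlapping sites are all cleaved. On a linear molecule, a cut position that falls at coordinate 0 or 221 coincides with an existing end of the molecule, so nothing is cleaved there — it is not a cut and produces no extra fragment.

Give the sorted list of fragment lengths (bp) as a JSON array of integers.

[5,5,6,7,7,8,8,8,8,8,8,8,9,9,10,10,10,12,13,13,19,30]

Site scan:
  SqiX (TACTTT, off=0): starts [6, 21, 29, 42, 198, 213] → cuts [6, 21, 29, 42, 198, 213]
  EstIII (GGTTCC, off=2): starts [53, 83, 92, 156, 191] → cuts [55, 85, 94, 158, 193]
  XjeX (AACCTCA, off=2): starts [99, 109, 121, 129, 164, 206] → cuts [101, 111, 123, 131, 166, 208]
  FykIV (ACTTGTCA, off=2): starts [12, 137, 172, 181] → cuts [14, 139, 174, 183]

Pooled cuts: [6, 14, 21, 29, 42, 55, 85, 94, 101, 111, 123, 131, 139, 158, 166, 174, 183, 193, 198, 208, 213]

Fragment lengths:
  [0,6): 6 bp
  [6,14): 8 bp
  [14,21): 7 bp
  [21,29): 8 bp
  [29,42): 13 bp
  [42,55): 13 bp
  [55,85): 30 bp
  [85,94): 9 bp
  [94,101): 7 bp
  [101,111): 10 bp
  [111,123): 12 bp
  [123,131): 8 bp
  [131,139): 8 bp
  [139,158): 19 bp
  [158,166): 8 bp
  [166,174): 8 bp
  [174,183): 9 bp
  [183,193): 10 bp
  [193,198): 5 bp
  [198,208): 10 bp
  [208,213): 5 bp
  [213,221): 8 bp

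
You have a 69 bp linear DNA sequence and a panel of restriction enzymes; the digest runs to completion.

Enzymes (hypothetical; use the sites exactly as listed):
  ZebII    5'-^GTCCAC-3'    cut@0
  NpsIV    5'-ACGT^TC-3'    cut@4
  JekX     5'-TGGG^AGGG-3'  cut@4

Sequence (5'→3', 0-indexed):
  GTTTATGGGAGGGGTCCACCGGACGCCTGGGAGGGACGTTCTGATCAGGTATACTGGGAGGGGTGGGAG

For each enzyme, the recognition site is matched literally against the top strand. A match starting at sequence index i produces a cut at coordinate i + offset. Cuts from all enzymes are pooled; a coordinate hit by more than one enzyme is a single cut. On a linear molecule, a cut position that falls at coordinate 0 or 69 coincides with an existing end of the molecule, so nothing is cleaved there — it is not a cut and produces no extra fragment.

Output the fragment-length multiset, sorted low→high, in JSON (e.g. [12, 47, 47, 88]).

Per-enzyme occurrences:
  ZebII GTCCAC/0: at [13] ⇒ [13]
  NpsIV ACGTTC/4: at [35] ⇒ [39]
  JekX TGGGAGGG/4: at [5, 27, 54] ⇒ [9, 31, 58]

All cut coordinates (distinct, sorted): [9, 13, 31, 39, 58]

Fragments:
  [0,9): 9 bp
  [9,13): 4 bp
  [13,31): 18 bp
  [31,39): 8 bp
  [39,58): 19 bp
  [58,69): 11 bp

[4,8,9,11,18,19]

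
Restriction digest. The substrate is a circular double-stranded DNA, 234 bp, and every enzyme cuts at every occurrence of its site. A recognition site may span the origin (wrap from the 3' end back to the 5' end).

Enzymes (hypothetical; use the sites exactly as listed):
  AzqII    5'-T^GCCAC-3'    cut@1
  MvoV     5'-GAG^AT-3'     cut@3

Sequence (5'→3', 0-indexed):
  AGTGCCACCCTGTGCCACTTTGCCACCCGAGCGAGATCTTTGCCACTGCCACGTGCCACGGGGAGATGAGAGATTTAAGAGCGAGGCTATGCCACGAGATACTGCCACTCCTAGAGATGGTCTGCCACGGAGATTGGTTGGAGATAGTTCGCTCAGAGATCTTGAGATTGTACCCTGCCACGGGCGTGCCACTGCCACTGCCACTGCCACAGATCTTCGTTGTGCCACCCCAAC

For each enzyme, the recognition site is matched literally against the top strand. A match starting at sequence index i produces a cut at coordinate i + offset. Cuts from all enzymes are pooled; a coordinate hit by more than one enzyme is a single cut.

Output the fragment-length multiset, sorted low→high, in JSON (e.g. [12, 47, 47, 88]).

Scan for sites:
  AzqII TGCCAC/1: at [2, 12, 20, 40, 46, 53, 89, 102, 122, 175, 186, 192, 198, 204, 222] ⇒ [3, 13, 21, 41, 47, 54, 90, 103, 123, 176, 187, 193, 199, 205, 223]
  MvoV GAGAT/3: at [32, 62, 69, 95, 113, 129, 140, 155, 163] ⇒ [35, 65, 72, 98, 116, 132, 143, 158, 166]

All cut coordinates (distinct, sorted): [3, 13, 21, 35, 41, 47, 54, 65, 72, 90, 98, 103, 116, 123, 132, 143, 158, 166, 176, 187, 193, 199, 205, 223]

Fragment lengths:
  3→13: 10 bp
  13→21: 8 bp
  21→35: 14 bp
  35→41: 6 bp
  41→47: 6 bp
  47→54: 7 bp
  54→65: 11 bp
  65→72: 7 bp
  72→90: 18 bp
  90→98: 8 bp
  98→103: 5 bp
  103→116: 13 bp
  116→123: 7 bp
  123→132: 9 bp
  132→143: 11 bp
  143→158: 15 bp
  158→166: 8 bp
  166→176: 10 bp
  176→187: 11 bp
  187→193: 6 bp
  193→199: 6 bp
  199→205: 6 bp
  205→223: 18 bp
  223→3 (wrap): 234-223+3 = 14 bp

[5,6,6,6,6,6,7,7,7,8,8,8,9,10,10,11,11,11,13,14,14,15,18,18]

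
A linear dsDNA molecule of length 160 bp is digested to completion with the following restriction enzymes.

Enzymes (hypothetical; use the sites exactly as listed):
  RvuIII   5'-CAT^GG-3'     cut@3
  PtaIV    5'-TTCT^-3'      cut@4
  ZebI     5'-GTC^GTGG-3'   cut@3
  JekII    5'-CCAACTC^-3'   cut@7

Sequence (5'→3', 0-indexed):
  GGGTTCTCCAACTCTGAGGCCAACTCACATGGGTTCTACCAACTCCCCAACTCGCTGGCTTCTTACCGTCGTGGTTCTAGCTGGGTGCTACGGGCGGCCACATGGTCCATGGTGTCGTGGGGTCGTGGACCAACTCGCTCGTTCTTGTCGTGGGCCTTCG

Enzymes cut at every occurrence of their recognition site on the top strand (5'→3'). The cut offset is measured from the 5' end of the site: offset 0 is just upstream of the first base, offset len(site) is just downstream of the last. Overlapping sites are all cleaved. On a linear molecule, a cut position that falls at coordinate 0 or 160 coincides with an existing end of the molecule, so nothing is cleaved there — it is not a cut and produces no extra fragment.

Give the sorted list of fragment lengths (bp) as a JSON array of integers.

Site scan:
  RvuIII (CATGG, off=3): starts [27, 100, 107] → cuts [30, 103, 110]
  PtaIV (TTCT, off=4): starts [3, 33, 59, 74, 141] → cuts [7, 37, 63, 78, 145]
  ZebI (GTCGTGG, off=3): starts [67, 113, 121, 146] → cuts [70, 116, 124, 149]
  JekII (CCAACTC, off=7): starts [7, 19, 38, 46, 129] → cuts [14, 26, 45, 53, 136]

Pooled cuts: [7, 14, 26, 30, 37, 45, 53, 63, 70, 78, 103, 110, 116, 124, 136, 145, 149]

Fragment lengths:
  [0,7): 7 bp
  [7,14): 7 bp
  [14,26): 12 bp
  [26,30): 4 bp
  [30,37): 7 bp
  [37,45): 8 bp
  [45,53): 8 bp
  [53,63): 10 bp
  [63,70): 7 bp
  [70,78): 8 bp
  [78,103): 25 bp
  [103,110): 7 bp
  [110,116): 6 bp
  [116,124): 8 bp
  [124,136): 12 bp
  [136,145): 9 bp
  [145,149): 4 bp
  [149,160): 11 bp

[4,4,6,7,7,7,7,7,8,8,8,8,9,10,11,12,12,25]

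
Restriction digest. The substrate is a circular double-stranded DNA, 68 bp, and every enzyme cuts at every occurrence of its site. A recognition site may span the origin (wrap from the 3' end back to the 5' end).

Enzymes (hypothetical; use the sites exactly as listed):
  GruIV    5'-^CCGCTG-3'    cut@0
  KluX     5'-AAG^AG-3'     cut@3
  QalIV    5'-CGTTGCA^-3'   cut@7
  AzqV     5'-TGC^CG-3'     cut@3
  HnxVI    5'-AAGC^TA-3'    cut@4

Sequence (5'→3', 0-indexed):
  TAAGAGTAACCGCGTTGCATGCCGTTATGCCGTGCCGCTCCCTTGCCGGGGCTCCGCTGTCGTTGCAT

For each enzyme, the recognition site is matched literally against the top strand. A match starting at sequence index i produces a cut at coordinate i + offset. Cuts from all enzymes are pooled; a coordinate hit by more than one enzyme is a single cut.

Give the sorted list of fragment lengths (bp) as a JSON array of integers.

Scan for sites:
  GruIV CCGCTG/0: at [53] ⇒ [53]
  KluX AAGAG/3: at [1] ⇒ [4]
  QalIV CGTTGCA/7: at [12, 60] ⇒ [19, 67]
  AzqV TGCCG/3: at [19, 27, 32, 43] ⇒ [22, 30, 35, 46]
  HnxVI (AAGCTA, off=4): no sites

Pooled cuts: [4, 19, 22, 30, 35, 46, 53, 67]

Fragments:
  4→19: 15 bp
  19→22: 3 bp
  22→30: 8 bp
  30→35: 5 bp
  35→46: 11 bp
  46→53: 7 bp
  53→67: 14 bp
  67→4 (wrap): 68-67+4 = 5 bp

[3,5,5,7,8,11,14,15]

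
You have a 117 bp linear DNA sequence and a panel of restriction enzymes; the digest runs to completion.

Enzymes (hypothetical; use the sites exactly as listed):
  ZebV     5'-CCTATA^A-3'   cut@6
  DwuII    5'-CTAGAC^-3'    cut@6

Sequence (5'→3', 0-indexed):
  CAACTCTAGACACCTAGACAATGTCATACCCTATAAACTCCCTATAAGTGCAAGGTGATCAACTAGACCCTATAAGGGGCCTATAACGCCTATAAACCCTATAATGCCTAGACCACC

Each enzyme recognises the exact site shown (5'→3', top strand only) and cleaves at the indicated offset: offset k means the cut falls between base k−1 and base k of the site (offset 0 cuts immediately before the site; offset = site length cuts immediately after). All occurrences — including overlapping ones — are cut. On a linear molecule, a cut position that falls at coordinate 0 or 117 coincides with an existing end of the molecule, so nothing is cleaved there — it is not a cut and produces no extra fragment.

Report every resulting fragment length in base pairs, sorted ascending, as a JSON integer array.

Scan for sites:
  ZebV (CCTATAA, off=6): starts [29, 40, 68, 79, 88, 97] → cuts [35, 46, 74, 85, 94, 103]
  DwuII (CTAGAC, off=6): starts [5, 13, 62, 107] → cuts [11, 19, 68, 113]

All cut coordinates (distinct, sorted): [11, 19, 35, 46, 68, 74, 85, 94, 103, 113]

Fragments:
  [0,11): 11 bp
  [11,19): 8 bp
  [19,35): 16 bp
  [35,46): 11 bp
  [46,68): 22 bp
  [68,74): 6 bp
  [74,85): 11 bp
  [85,94): 9 bp
  [94,103): 9 bp
  [103,113): 10 bp
  [113,117): 4 bp

[4,6,8,9,9,10,11,11,11,16,22]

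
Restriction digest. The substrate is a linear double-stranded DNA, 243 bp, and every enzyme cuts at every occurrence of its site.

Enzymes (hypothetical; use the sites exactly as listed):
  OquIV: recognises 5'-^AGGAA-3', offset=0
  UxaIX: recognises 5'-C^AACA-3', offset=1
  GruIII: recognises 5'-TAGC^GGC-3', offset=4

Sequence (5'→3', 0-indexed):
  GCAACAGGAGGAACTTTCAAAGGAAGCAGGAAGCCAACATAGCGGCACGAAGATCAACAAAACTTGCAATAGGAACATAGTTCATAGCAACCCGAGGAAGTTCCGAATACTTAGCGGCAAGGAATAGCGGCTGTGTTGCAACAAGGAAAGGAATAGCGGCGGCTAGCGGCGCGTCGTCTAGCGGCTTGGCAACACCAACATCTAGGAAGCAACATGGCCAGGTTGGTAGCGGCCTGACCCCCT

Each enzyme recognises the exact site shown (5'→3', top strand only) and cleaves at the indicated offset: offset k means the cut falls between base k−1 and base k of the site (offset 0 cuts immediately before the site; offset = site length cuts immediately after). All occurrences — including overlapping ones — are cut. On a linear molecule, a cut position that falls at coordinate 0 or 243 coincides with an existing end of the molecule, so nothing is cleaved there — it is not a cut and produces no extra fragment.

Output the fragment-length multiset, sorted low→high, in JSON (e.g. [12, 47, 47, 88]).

[2,4,4,5,6,6,7,7,7,8,8,8,9,9,10,11,12,12,13,15,15,20,21,24]

Scan for sites:
  OquIV AGGAA/0: at [8, 20, 27, 70, 94, 119, 143, 148, 203] ⇒ [8, 20, 27, 70, 94, 119, 143, 148, 203]
  UxaIX CAACA/1: at [1, 34, 54, 138, 189, 195, 209] ⇒ [2, 35, 55, 139, 190, 196, 210]
  GruIII TAGCGGC/4: at [39, 111, 124, 153, 163, 178, 226] ⇒ [43, 115, 128, 157, 167, 182, 230]

Pooled cuts: [2, 8, 20, 27, 35, 43, 55, 70, 94, 115, 119, 128, 139, 143, 148, 157, 167, 182, 190, 196, 203, 210, 230]

Fragment lengths:
  [0,2): 2 bp
  [2,8): 6 bp
  [8,20): 12 bp
  [20,27): 7 bp
  [27,35): 8 bp
  [35,43): 8 bp
  [43,55): 12 bp
  [55,70): 15 bp
  [70,94): 24 bp
  [94,115): 21 bp
  [115,119): 4 bp
  [119,128): 9 bp
  [128,139): 11 bp
  [139,143): 4 bp
  [143,148): 5 bp
  [148,157): 9 bp
  [157,167): 10 bp
  [167,182): 15 bp
  [182,190): 8 bp
  [190,196): 6 bp
  [196,203): 7 bp
  [203,210): 7 bp
  [210,230): 20 bp
  [230,243): 13 bp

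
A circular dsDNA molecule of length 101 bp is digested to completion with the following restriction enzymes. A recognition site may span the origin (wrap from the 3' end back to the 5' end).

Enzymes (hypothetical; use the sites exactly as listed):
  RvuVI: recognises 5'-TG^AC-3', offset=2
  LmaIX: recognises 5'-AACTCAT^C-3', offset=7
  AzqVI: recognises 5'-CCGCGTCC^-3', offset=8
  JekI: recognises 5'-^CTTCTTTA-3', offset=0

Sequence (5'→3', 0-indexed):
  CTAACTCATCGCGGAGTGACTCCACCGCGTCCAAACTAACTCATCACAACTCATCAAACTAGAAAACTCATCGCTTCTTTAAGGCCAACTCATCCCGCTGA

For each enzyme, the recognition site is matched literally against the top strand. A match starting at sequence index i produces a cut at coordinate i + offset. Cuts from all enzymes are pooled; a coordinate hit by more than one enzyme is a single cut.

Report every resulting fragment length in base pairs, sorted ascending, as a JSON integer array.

Site scan:
  RvuVI TGAC/2: at [16, 98] ⇒ [18, 100]
  LmaIX AACTCATC/7: at [2, 37, 47, 64, 86] ⇒ [9, 44, 54, 71, 93]
  AzqVI CCGCGTCC/8: at [24] ⇒ [32]
  JekI CTTCTTTA/0: at [73] ⇒ [73]

Pooled cuts: [9, 18, 32, 44, 54, 71, 73, 93, 100]

Fragment lengths:
  9→18: 9 bp
  18→32: 14 bp
  32→44: 12 bp
  44→54: 10 bp
  54→71: 17 bp
  71→73: 2 bp
  73→93: 20 bp
  93→100: 7 bp
  100→9 (wrap): 101-100+9 = 10 bp

[2,7,9,10,10,12,14,17,20]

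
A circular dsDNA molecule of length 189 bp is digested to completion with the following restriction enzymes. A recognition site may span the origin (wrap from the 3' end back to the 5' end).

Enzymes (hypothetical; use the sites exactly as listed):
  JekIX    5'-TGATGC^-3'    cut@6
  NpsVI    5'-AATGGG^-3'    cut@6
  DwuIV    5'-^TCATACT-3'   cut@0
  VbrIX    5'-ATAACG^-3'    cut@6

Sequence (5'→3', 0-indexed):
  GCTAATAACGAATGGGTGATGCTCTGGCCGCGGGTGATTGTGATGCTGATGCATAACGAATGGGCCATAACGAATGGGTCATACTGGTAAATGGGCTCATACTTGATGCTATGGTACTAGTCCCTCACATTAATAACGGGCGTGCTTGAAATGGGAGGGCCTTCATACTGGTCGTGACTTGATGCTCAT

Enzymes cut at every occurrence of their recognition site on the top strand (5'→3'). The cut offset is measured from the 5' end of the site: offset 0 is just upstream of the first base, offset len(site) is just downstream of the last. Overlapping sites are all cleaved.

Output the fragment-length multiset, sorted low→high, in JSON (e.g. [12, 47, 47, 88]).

Scan for sites:
  JekIX TGATGC/6: at [16, 40, 46, 103, 179] ⇒ [22, 46, 52, 109, 185]
  NpsVI AATGGG/6: at [10, 58, 72, 89, 149] ⇒ [16, 64, 78, 95, 155]
  DwuIV TCATACT/0: at [78, 96, 162] ⇒ [78, 96, 162]
  VbrIX ATAACG/6: at [4, 52, 66, 132] ⇒ [10, 58, 72, 138]

All cut coordinates (distinct, sorted): [10, 16, 22, 46, 52, 58, 64, 72, 78, 95, 96, 109, 138, 155, 162, 185]

Fragment lengths:
  10→16: 6 bp
  16→22: 6 bp
  22→46: 24 bp
  46→52: 6 bp
  52→58: 6 bp
  58→64: 6 bp
  64→72: 8 bp
  72→78: 6 bp
  78→95: 17 bp
  95→96: 1 bp
  96→109: 13 bp
  109→138: 29 bp
  138→155: 17 bp
  155→162: 7 bp
  162→185: 23 bp
  185→10 (wrap): 189-185+10 = 14 bp

[1,6,6,6,6,6,6,7,8,13,14,17,17,23,24,29]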